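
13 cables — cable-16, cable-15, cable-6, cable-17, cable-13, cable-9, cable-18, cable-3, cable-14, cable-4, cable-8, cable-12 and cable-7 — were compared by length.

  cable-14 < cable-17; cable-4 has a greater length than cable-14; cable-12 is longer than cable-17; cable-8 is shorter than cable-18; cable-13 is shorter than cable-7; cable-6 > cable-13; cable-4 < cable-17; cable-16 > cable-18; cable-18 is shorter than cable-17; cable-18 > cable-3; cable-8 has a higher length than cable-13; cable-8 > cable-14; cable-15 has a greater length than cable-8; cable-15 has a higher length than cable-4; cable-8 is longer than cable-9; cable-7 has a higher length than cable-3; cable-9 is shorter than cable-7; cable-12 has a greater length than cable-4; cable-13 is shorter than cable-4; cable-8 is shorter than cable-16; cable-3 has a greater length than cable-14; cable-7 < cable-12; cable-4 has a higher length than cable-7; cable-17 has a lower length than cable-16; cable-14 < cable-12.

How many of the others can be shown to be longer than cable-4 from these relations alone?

Directly above cable-4: cable-17, cable-15, cable-12.
One step further: cable-16 (4 so far).
Nothing else is reachable above cable-4; 4 in all.

4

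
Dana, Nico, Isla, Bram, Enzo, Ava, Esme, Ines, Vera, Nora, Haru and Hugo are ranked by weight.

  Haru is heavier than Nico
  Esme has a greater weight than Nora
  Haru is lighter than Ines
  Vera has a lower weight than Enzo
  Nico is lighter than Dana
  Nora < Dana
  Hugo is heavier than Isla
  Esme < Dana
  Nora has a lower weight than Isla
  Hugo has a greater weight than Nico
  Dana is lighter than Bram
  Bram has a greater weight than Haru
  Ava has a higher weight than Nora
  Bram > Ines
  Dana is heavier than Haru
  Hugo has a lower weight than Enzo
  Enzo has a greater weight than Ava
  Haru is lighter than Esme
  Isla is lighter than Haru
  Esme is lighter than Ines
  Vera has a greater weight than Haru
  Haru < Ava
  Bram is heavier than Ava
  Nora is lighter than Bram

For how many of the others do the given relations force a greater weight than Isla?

The elements the relations force above Isla are Haru, Esme, Ava, Vera, Ines, Hugo, Enzo, Dana, Bram — no chain reaches any other.
That is 9.

9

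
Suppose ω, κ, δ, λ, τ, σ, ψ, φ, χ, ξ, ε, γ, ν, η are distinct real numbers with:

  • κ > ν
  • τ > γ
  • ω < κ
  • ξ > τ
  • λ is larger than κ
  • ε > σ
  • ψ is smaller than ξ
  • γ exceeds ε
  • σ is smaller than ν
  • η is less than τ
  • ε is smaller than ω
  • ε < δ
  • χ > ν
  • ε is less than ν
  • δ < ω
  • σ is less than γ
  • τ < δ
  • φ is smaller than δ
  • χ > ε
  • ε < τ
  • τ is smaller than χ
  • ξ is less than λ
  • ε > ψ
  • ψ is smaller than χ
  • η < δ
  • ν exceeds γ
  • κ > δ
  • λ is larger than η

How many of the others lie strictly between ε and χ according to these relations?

Chaining upward from ε reaches: γ, τ, ξ, ν, δ, ω, κ, λ.
Chaining downward from χ reaches: σ, ψ, γ, η, τ, ν.
Strictly between ε and χ are those in both lists: γ, τ, ν — 3 elements.

3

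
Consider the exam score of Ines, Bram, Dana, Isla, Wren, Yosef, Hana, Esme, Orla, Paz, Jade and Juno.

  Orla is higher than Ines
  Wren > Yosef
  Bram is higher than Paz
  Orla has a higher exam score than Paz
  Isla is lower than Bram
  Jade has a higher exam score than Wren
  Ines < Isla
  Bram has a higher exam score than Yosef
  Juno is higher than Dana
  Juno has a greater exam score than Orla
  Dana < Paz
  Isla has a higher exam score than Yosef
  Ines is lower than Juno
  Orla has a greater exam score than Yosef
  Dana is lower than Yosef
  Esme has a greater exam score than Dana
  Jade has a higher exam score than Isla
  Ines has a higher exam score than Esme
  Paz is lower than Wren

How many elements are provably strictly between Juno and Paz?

The relations place Paz below Juno. An element lies strictly between them when it is forced above Paz and also forced below Juno.
Above Paz: {Orla, Wren, Bram, Jade}. Below Juno: {Dana, Esme, Yosef, Ines, Orla}.
Intersection: {Orla} — 1.

1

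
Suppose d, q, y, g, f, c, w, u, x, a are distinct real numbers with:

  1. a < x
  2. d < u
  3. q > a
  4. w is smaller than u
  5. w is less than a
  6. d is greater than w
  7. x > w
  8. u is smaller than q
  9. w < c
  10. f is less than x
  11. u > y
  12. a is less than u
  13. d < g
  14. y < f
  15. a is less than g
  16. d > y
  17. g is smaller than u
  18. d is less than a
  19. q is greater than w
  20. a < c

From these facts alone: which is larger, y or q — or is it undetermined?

q

y < d and d < a give y < a.
Then a < g extends the chain to g.
Then g < u extends the chain to u.
Then u < q extends the chain to q.
So q is larger.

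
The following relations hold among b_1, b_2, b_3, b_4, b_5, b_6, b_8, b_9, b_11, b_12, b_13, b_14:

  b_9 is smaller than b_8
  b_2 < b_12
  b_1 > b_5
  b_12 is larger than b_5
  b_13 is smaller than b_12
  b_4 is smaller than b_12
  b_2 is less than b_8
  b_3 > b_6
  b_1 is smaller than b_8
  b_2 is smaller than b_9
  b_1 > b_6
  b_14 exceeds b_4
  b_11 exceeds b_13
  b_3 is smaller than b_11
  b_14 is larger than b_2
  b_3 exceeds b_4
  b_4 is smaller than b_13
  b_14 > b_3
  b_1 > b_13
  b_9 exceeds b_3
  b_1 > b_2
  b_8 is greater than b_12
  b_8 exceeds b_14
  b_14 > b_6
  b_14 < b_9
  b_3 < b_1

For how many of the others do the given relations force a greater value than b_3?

Directly above b_3: b_14, b_9, b_1, b_11.
One step further: b_8 (5 so far).
No other element is forced above b_3 by the given relations, so the count is 5.

5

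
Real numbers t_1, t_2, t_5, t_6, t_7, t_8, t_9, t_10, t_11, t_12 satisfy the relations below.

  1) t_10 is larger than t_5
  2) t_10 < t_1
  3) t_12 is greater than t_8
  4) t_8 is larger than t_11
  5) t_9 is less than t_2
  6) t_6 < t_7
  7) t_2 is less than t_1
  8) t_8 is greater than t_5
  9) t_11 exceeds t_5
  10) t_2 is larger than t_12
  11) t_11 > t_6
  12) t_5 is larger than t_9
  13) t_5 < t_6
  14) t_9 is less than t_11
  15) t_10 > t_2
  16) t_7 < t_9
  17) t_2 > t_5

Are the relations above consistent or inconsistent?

inconsistent

Chaining the given relations yields t_5 < t_6 < t_7 < t_9, so t_5 < t_9. But one relation states t_9 < t_5. These cannot both hold.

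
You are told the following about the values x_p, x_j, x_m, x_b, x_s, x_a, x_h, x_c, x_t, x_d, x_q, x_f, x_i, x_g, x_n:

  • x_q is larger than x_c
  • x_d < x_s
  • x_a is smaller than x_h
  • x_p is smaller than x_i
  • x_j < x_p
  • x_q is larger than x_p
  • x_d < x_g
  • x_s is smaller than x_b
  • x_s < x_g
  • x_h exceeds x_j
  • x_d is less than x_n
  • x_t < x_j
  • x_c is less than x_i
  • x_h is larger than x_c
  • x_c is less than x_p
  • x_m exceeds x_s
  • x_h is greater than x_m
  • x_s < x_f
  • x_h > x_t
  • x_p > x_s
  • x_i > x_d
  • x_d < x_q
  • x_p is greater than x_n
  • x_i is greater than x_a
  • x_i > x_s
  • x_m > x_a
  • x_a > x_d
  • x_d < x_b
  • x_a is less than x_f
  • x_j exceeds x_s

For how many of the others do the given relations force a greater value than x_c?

The elements the relations force above x_c are x_p, x_i, x_h, x_q — no chain reaches any other.
That is 4.

4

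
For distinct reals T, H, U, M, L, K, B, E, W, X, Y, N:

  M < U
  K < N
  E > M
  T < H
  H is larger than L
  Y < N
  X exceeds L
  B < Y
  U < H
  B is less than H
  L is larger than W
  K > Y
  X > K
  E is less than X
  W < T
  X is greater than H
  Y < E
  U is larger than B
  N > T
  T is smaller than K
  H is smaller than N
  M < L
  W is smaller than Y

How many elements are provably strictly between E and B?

1

The relations place B below E. An element lies strictly between them when it is forced above B and also forced below E.
Above B: {Y, K, U, H, N, X}. Below E: {M, W, Y}.
Intersection: {Y} — 1.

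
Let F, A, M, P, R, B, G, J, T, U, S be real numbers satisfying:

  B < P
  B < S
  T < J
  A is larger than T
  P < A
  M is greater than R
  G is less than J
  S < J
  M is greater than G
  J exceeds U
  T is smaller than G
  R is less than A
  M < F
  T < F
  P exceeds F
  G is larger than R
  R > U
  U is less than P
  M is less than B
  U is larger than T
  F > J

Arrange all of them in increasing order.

The consecutive links are each given: T < U; U < R; R < G; G < M; M < B; B < S; S < J; J < F; F < P; P < A.

T < U < R < G < M < B < S < J < F < P < A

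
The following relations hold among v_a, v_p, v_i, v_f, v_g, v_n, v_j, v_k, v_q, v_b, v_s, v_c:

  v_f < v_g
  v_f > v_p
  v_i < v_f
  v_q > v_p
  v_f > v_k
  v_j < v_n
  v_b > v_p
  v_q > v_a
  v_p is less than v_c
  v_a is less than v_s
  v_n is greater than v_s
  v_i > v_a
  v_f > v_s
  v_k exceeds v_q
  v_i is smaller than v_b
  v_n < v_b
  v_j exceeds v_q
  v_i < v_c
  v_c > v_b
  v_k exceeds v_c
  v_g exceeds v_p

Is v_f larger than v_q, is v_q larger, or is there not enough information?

v_q < v_j and v_j < v_n give v_q < v_n.
Then v_n < v_b extends the chain to v_b.
Then v_b < v_c extends the chain to v_c.
Then v_c < v_k extends the chain to v_k.
Then v_k < v_f extends the chain to v_f.
So v_f is larger.

v_f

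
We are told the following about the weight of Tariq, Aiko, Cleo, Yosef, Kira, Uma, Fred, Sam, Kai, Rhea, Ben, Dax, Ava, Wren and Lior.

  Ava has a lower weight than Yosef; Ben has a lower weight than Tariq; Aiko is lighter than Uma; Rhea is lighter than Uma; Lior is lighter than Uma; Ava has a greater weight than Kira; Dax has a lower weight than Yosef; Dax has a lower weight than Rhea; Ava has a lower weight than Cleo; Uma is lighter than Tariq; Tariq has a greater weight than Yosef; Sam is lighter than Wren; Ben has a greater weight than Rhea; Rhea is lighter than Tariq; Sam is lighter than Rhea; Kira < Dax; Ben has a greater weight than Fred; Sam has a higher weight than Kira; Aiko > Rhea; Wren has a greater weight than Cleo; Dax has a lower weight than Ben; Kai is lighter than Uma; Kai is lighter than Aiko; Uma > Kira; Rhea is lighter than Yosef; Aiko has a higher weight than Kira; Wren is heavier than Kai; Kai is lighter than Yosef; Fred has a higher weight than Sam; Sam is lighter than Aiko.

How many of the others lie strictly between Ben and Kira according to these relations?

4

The relations place Kira below Ben. An element lies strictly between them when it is forced above Kira and also forced below Ben.
Above Kira: {Sam, Dax, Rhea, Aiko, Ava, Cleo, Fred, Yosef, Uma, Wren, Tariq}. Below Ben: {Sam, Dax, Rhea, Fred}.
Intersection: {Sam, Dax, Rhea, Fred} — 4.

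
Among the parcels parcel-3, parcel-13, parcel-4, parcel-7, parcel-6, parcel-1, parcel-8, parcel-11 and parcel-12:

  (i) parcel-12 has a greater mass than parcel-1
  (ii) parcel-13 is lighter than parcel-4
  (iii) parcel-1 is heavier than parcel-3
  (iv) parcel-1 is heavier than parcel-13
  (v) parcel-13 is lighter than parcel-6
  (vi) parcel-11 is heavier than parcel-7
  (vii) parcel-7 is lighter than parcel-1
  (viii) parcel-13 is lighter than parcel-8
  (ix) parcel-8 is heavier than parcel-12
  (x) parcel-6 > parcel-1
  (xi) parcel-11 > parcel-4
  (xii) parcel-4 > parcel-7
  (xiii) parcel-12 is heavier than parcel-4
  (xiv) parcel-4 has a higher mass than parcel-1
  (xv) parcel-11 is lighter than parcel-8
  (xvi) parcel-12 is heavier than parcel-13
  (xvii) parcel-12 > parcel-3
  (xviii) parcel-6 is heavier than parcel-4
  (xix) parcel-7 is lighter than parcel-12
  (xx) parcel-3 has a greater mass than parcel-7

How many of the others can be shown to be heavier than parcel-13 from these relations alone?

The elements the relations force above parcel-13 are parcel-1, parcel-4, parcel-6, parcel-12, parcel-11, parcel-8 — no chain reaches any other.
That is 6.

6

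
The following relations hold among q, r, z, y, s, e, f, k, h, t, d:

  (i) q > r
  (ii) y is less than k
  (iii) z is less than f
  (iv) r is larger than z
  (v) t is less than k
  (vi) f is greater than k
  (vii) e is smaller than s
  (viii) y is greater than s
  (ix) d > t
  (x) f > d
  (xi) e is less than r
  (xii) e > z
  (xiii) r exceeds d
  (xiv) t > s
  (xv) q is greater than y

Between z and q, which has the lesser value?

z

z < e and e < s give z < s.
Then s < t extends the chain to t.
With t < d: z < e < s < t < d.
Then d < r extends the chain to r.
Then r < q extends the chain to q.
So z < q; z is the smaller of the two.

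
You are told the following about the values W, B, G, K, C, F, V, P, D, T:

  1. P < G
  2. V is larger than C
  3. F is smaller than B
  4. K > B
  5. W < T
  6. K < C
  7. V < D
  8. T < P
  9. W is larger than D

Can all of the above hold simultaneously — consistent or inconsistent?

consistent

Every relation is compatible with F < B < K < C < V < D < W < T < P < G; the set is consistent.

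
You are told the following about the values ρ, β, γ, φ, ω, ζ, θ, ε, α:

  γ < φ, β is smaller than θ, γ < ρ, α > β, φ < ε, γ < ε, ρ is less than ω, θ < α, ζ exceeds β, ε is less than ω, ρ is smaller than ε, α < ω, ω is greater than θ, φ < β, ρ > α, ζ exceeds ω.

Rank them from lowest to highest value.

Nothing is placed below γ, so it is least; from there γ < φ; φ < β; β < θ; θ < α; α < ρ; ρ < ε; ε < ω; ω < ζ, each given directly.

γ < φ < β < θ < α < ρ < ε < ω < ζ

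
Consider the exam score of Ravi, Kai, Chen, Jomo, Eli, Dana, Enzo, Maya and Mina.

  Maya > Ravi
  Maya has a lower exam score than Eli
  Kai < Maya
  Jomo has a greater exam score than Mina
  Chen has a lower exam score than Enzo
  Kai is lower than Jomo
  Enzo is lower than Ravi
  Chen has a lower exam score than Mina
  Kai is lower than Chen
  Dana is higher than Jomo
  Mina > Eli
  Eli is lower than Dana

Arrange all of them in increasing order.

The consecutive links are each given: Kai < Chen; Chen < Enzo; Enzo < Ravi; Ravi < Maya; Maya < Eli; Eli < Mina; Mina < Jomo; Jomo < Dana.

Kai < Chen < Enzo < Ravi < Maya < Eli < Mina < Jomo < Dana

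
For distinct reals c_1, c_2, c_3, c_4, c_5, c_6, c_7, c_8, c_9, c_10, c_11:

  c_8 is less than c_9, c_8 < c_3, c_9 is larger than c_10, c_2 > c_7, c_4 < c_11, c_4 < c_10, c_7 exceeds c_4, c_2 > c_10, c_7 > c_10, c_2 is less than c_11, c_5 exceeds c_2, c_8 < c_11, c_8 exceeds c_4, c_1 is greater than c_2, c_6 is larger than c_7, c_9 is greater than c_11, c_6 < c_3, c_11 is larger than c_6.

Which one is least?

c_10 is not least since c_4 < c_10; c_7 is not least since c_10 < c_7; c_2 is not least since c_7 < c_2; c_8 is not least since c_4 < c_8; c_6 is not least since c_7 < c_6; c_5 is not least since c_2 < c_5; c_11 is not least since c_4 < c_11; c_3 is not least since c_6 < c_3; c_1 is not least since c_2 < c_1; c_9 is not least since c_8 < c_9.
Only c_4 has nothing below it, so c_4 is the least.

c_4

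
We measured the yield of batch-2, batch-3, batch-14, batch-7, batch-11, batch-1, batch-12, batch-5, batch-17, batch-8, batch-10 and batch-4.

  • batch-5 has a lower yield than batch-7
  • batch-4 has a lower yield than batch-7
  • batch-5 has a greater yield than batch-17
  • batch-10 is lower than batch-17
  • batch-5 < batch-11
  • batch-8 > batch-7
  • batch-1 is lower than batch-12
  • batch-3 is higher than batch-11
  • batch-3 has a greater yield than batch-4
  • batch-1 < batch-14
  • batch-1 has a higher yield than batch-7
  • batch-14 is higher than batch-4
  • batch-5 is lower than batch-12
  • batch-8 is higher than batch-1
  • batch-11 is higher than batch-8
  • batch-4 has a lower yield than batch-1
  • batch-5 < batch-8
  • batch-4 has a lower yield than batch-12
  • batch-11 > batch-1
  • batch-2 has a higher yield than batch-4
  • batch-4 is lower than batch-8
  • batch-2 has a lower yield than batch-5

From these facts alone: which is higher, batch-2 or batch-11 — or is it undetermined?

batch-2 < batch-5 and batch-5 < batch-7 give batch-2 < batch-7.
With batch-7 < batch-1: batch-2 < batch-5 < batch-7 < batch-1.
Then batch-1 < batch-8 extends the chain to batch-8.
With batch-8 < batch-11: batch-2 < batch-5 < batch-7 < batch-1 < batch-8 < batch-11.
So batch-11 is higher.

batch-11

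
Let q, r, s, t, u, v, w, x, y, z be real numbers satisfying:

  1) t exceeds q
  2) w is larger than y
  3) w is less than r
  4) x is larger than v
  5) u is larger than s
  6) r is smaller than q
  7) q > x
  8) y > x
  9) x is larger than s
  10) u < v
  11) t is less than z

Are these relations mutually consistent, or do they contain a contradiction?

consistent

Every relation is compatible with s < u < v < x < y < w < r < q < t < z; the set is consistent.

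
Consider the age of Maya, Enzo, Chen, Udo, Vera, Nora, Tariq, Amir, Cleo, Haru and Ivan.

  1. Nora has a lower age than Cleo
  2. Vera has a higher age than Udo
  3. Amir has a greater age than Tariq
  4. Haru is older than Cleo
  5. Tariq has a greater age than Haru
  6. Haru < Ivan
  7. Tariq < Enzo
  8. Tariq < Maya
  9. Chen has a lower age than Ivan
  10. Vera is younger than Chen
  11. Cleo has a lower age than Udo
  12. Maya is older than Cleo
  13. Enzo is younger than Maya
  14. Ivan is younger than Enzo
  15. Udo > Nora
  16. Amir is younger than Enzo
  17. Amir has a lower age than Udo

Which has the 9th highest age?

Chaining the given pairs: Nora < Cleo < Haru < Tariq < Amir < Udo < Vera < Chen < Ivan < Enzo < Maya.
Counting 9 from the largest end gives Haru.

Haru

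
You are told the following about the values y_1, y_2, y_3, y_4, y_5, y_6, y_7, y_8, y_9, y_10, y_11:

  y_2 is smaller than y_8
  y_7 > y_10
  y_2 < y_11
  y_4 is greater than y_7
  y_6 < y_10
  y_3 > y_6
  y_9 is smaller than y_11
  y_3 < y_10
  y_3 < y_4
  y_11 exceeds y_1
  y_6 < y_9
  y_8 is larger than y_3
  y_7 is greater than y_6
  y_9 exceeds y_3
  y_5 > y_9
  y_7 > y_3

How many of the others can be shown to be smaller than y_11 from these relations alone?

Directly below y_11: y_9, y_2, y_1.
One step further: y_6, y_3 (5 so far).
Nothing else is reachable below y_11; 5 in all.

5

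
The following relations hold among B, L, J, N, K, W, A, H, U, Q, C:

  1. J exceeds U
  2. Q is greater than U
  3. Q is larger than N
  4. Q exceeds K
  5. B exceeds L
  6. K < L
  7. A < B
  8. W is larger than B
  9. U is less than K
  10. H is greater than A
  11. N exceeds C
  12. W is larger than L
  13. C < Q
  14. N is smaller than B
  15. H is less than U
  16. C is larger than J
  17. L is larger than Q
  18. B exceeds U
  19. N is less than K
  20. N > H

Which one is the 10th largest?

The consecutive relations fix a unique order: A < H < U < J < C < N < K < Q < L < B < W.
The 10th largest is H.

H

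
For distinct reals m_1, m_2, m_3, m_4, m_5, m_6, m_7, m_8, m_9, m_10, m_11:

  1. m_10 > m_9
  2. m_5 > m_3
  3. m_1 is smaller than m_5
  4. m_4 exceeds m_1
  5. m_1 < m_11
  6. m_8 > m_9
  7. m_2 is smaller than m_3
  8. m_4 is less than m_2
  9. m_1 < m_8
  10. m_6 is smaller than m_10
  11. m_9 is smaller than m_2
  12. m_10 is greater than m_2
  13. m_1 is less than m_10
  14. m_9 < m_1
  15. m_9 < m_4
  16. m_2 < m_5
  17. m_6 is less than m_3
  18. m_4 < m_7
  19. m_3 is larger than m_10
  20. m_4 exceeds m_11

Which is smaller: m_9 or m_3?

m_9

The relevant relations are m_9 < m_1; m_1 < m_11; m_11 < m_4; m_4 < m_2; m_2 < m_10; m_10 < m_3.
Chaining these gives m_9 < m_1 < m_11 < m_4 < m_2 < m_10 < m_3.
So m_9 < m_3; m_9 is the smaller of the two.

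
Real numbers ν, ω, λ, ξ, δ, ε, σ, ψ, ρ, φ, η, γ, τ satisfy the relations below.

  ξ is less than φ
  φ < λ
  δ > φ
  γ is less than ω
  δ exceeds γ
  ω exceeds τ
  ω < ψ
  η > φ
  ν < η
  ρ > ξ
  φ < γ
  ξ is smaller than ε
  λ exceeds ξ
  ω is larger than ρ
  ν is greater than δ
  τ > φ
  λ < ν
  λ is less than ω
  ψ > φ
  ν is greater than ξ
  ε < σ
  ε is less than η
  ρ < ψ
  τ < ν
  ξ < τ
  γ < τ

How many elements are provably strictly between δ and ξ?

Chaining upward from ξ reaches: φ, γ, ρ, τ, λ, ε, σ, ω, ψ, ν, η.
Chaining downward from δ reaches: φ, γ.
Strictly between ξ and δ are those in both lists: φ, γ — 2 elements.

2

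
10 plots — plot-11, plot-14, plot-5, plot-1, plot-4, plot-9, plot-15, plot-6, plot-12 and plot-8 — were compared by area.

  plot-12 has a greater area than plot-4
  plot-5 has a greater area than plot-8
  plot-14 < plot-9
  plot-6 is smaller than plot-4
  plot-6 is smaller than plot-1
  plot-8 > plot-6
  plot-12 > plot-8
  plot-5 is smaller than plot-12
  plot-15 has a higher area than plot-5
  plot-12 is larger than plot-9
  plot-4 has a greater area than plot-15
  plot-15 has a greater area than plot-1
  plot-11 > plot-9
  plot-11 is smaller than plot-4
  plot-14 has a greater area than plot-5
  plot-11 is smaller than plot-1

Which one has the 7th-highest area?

Chaining the given pairs: plot-6 < plot-8 < plot-5 < plot-14 < plot-9 < plot-11 < plot-1 < plot-15 < plot-4 < plot-12.
The 7th largest is plot-14.

plot-14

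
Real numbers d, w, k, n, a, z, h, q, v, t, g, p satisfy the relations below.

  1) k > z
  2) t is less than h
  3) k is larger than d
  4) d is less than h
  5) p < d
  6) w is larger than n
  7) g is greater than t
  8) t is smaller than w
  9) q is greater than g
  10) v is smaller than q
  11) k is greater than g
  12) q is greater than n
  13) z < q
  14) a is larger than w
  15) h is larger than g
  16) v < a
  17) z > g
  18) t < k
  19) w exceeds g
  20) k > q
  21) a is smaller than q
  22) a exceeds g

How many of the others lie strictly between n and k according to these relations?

Chaining upward from n reaches: w, a, q.
Chaining downward from k reaches: p, d, t, g, v, w, a, z, q.
Strictly between n and k are those in both lists: w, a, q — 3 elements.

3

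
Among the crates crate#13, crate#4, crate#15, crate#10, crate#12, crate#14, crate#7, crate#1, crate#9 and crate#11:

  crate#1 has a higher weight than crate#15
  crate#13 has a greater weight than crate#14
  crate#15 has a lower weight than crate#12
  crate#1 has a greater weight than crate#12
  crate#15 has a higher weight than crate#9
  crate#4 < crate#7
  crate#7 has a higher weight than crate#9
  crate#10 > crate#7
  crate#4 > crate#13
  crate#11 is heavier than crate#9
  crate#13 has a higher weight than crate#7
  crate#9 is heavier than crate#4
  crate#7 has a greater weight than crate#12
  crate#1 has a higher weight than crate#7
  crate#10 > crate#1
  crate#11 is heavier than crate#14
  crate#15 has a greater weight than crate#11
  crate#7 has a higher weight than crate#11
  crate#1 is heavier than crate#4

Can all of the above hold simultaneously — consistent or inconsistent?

We have crate#7 < crate#13 stated directly, yet also crate#13 < crate#4 < crate#9 < crate#11 < crate#15 < crate#12 < crate#7 by chaining the others — so crate#13 < crate#7. Contradiction.

inconsistent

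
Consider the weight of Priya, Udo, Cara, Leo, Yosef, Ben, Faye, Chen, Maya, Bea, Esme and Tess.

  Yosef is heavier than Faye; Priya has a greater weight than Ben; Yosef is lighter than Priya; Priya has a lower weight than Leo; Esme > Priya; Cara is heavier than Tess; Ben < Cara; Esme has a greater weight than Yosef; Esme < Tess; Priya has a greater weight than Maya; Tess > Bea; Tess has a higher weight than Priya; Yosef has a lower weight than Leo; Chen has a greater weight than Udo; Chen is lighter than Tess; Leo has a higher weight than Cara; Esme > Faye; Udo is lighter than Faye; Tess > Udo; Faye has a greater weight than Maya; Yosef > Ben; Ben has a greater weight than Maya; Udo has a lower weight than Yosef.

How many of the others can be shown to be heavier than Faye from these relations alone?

6

Directly above Faye: Yosef, Esme.
One step further: Priya, Tess, Leo (5 so far).
One step further: Cara (6 so far).
Nothing else is reachable above Faye; 6 in all.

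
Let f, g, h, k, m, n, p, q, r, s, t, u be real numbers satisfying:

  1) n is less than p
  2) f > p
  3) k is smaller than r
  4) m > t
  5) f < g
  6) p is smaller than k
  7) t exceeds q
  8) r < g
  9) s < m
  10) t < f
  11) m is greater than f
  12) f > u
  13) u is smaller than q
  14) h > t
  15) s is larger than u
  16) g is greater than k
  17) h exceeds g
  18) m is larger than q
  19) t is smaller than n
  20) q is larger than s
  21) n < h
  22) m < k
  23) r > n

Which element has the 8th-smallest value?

Chaining the given pairs: u < s < q < t < n < p < f < m < k < r < g < h.
The 8th smallest is m.

m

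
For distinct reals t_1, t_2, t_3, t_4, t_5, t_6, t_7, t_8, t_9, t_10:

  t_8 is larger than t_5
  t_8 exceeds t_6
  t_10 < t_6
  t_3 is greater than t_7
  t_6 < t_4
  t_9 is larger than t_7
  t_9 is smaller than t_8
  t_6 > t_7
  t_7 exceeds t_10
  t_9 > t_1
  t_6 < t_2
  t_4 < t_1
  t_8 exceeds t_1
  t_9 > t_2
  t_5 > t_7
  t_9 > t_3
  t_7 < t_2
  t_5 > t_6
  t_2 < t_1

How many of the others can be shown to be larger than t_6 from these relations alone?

The elements the relations force above t_6 are t_5, t_2, t_4, t_1, t_9, t_8 — no chain reaches any other.
That is 6.

6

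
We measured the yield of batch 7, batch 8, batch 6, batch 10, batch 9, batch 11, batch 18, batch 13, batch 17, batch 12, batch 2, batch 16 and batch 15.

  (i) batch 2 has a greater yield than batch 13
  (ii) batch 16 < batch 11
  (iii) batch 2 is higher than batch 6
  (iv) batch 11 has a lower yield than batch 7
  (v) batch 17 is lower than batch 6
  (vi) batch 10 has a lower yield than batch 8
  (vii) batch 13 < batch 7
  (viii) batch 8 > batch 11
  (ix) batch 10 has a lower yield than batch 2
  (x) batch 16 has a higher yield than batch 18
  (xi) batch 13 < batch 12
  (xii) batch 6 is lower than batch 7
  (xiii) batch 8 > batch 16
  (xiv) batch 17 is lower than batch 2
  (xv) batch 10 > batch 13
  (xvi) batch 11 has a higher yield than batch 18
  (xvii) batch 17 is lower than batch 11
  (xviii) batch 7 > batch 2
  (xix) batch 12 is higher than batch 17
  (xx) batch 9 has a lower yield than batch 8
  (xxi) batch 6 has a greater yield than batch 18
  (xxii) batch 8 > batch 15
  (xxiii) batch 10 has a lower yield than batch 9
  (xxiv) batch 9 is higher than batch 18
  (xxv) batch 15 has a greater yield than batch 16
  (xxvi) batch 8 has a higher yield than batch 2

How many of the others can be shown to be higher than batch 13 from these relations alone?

6

Directly above batch 13: batch 10, batch 12, batch 2, batch 7.
One step further: batch 9, batch 8 (6 so far).
Nothing else is reachable above batch 13; 6 in all.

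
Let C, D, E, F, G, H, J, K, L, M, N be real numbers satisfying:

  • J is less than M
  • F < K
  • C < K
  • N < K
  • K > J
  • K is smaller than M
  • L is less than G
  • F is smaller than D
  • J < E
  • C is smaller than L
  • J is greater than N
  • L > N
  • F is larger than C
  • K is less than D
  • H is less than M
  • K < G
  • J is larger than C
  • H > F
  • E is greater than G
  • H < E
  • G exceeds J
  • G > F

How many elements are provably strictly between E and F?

The relations place F below E. An element lies strictly between them when it is forced above F and also forced below E.
Above F: {H, K, G, D, M}. Below E: {N, C, J, L, H, K, G}.
Intersection: {H, K, G} — 3.

3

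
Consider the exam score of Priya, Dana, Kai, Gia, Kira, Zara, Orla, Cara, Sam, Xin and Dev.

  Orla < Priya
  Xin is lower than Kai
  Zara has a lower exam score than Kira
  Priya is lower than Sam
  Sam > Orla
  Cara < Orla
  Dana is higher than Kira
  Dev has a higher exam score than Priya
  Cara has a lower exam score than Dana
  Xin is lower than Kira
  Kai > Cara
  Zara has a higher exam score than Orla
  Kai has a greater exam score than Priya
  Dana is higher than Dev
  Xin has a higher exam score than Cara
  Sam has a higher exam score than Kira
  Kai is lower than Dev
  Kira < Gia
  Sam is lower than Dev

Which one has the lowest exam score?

Cara

Orla is not least since Cara < Orla; Priya is not least since Orla < Priya; Zara is not least since Orla < Zara; Xin is not least since Cara < Xin; Kira is not least since Xin < Kira; Kai is not least since Xin < Kai; Sam is not least since Kira < Sam; Gia is not least since Kira < Gia; Dev is not least since Sam < Dev; Dana is not least since Kira < Dana.
Only Cara has nothing below it, so Cara is the lowest exam score.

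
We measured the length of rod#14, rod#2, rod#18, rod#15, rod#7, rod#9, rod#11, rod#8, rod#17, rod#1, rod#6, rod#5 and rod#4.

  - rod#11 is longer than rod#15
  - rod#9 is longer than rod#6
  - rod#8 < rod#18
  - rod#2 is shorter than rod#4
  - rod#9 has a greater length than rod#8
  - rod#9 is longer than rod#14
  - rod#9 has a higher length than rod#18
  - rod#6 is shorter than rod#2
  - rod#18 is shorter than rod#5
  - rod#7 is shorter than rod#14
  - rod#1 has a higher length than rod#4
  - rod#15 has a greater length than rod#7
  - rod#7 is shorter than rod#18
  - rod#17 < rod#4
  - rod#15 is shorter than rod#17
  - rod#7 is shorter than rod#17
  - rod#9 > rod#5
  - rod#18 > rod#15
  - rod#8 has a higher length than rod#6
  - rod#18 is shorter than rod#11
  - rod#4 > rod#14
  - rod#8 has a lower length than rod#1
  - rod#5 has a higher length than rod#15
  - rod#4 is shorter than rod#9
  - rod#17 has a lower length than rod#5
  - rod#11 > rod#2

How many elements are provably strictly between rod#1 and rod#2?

1

The relations place rod#2 below rod#1. An element lies strictly between them when it is forced above rod#2 and also forced below rod#1.
Above rod#2: {rod#4, rod#9, rod#11}. Below rod#1: {rod#6, rod#7, rod#8, rod#15, rod#17, rod#14, rod#4}.
Intersection: {rod#4} — 1.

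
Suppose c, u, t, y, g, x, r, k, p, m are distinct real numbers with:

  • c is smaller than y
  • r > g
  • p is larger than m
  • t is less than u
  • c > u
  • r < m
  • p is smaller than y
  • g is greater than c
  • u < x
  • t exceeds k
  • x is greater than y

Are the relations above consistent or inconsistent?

consistent

The single ordering k < t < u < c < g < r < m < p < y < x satisfies every listed relation, so no contradiction arises.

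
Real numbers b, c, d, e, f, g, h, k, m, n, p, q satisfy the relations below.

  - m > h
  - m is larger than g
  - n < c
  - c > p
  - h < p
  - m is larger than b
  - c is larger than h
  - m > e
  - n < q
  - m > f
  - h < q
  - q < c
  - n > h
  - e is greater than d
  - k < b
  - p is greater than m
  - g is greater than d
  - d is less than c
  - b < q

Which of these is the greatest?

c

Chaining downward from c: directly below it, h, d, n, q, p; then b, m; then e, k, g, f.
That covers every other element, and nothing is given above c, so c is the greatest.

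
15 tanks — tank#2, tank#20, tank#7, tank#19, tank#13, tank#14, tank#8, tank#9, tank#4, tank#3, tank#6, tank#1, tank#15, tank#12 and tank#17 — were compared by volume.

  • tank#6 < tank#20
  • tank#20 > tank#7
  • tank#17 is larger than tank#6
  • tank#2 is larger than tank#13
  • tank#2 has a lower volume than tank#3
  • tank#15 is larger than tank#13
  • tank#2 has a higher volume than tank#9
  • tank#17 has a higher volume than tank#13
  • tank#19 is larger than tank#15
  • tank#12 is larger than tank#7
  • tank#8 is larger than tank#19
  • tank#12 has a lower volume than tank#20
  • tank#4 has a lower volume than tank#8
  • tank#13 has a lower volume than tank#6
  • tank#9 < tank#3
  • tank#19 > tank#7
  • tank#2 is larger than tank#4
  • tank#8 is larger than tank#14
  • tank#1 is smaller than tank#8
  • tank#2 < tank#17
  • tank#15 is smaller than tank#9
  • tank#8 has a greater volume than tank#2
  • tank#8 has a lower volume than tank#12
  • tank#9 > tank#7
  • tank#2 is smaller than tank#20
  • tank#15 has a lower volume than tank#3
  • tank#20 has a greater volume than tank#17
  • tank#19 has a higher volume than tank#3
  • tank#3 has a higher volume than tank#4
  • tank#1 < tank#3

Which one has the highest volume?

tank#20

Chaining downward from tank#20: directly below it, tank#7, tank#6, tank#2, tank#17, tank#12; then tank#13, tank#4, tank#9, tank#8; then tank#1, tank#14, tank#15, tank#19; then tank#3.
That covers every other element, and nothing is given above tank#20, so tank#20 is the highest volume.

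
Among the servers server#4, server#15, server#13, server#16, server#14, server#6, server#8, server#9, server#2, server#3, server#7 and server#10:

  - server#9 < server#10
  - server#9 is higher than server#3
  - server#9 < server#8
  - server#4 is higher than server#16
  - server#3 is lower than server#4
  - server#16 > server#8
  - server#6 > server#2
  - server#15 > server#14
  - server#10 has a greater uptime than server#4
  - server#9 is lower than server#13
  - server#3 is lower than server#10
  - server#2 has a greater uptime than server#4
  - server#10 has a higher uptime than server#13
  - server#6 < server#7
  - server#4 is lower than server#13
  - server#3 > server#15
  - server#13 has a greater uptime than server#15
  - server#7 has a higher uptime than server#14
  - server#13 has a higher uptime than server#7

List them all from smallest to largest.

server#14 < server#15 < server#3 < server#9 < server#8 < server#16 < server#4 < server#2 < server#6 < server#7 < server#13 < server#10

The consecutive links are each given: server#14 < server#15; server#15 < server#3; server#3 < server#9; server#9 < server#8; server#8 < server#16; server#16 < server#4; server#4 < server#2; server#2 < server#6; server#6 < server#7; server#7 < server#13; server#13 < server#10.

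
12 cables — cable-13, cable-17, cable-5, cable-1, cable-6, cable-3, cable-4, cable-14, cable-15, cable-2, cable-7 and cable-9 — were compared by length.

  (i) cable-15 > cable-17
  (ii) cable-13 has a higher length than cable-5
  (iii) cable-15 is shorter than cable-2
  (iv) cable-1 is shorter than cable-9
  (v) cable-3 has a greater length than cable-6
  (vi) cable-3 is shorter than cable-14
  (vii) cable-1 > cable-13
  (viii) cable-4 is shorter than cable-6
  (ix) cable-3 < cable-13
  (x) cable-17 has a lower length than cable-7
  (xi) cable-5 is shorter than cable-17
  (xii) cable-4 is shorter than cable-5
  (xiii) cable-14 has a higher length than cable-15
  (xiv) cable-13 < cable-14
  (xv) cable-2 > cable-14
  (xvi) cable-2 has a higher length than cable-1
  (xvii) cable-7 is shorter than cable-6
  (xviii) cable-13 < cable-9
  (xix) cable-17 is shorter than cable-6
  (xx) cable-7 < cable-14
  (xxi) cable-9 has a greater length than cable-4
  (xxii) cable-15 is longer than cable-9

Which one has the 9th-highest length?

Chaining the given pairs: cable-4 < cable-5 < cable-17 < cable-7 < cable-6 < cable-3 < cable-13 < cable-1 < cable-9 < cable-15 < cable-14 < cable-2.
Counting 9 from the largest end gives cable-7.

cable-7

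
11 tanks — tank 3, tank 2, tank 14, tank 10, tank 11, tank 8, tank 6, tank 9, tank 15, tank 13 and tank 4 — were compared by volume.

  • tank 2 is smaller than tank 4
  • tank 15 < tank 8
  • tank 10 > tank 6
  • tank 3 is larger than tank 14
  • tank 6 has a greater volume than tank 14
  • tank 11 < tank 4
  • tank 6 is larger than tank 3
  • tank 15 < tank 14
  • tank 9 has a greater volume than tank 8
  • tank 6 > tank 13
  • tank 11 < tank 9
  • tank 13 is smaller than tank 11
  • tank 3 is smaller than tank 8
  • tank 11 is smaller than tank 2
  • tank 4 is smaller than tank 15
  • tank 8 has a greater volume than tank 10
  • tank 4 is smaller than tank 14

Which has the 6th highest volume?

tank 14

The consecutive relations fix a unique order: tank 13 < tank 11 < tank 2 < tank 4 < tank 15 < tank 14 < tank 3 < tank 6 < tank 10 < tank 8 < tank 9.
Counting 6 from the largest end gives tank 14.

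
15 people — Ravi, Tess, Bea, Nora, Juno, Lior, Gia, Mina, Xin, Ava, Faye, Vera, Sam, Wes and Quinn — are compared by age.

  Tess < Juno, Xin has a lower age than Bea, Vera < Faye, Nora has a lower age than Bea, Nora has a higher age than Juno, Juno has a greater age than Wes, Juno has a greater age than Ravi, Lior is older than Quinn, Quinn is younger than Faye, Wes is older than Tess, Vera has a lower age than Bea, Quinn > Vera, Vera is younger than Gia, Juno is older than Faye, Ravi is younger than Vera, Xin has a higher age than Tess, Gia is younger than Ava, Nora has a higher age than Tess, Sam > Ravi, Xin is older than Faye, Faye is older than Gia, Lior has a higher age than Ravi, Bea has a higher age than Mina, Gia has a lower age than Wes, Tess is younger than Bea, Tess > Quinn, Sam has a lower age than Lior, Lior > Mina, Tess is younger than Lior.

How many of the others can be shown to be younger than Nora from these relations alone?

8

The elements the relations force below Nora are Ravi, Vera, Quinn, Gia, Faye, Tess, Wes, Juno — no chain reaches any other.
That is 8.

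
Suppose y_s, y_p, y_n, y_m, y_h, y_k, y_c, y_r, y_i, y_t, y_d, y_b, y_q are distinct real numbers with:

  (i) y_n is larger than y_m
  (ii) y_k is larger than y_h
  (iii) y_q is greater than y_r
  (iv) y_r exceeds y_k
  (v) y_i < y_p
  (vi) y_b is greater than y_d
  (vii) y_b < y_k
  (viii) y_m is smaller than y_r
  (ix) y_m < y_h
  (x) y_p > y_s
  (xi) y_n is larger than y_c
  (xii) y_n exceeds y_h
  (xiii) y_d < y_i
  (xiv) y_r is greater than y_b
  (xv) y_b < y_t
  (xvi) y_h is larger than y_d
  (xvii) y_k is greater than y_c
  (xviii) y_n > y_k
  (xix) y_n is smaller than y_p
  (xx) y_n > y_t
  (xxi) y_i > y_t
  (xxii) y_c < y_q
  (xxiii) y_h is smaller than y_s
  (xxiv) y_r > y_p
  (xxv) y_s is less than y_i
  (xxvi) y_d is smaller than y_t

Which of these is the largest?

y_q

Chaining downward from y_q: directly below it, y_c, y_r; then y_m, y_b, y_k, y_p; then y_d, y_h, y_s, y_n, y_i; then y_t.
That covers every other element, and nothing is given above y_q, so y_q is the largest.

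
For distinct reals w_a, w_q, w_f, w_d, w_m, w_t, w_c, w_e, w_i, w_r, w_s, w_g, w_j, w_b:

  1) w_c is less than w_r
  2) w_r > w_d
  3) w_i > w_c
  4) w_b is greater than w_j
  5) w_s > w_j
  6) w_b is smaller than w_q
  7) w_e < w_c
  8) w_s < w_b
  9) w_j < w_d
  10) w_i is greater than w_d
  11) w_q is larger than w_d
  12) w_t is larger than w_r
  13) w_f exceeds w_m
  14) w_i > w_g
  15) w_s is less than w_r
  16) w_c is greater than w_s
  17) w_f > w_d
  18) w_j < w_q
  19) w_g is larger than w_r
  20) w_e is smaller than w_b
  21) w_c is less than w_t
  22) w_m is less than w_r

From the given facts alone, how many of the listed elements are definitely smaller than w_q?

From w_q the given relations immediately reach w_j, w_b, w_d.
From those, w_s, w_e — 5 in total.
Nothing else is reachable below w_q; 5 in all.

5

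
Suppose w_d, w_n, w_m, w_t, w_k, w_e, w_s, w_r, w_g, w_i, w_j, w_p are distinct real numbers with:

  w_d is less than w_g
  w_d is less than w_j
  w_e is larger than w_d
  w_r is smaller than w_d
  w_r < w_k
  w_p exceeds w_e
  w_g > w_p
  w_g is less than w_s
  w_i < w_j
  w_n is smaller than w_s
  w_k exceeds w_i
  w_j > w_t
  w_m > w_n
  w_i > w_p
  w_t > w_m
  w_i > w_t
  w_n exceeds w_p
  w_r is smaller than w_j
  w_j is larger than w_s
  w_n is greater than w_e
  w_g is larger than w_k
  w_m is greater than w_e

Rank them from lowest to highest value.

Each adjacent pair is fixed by a given relation: w_r < w_d; w_d < w_e; w_e < w_p; w_p < w_n; w_n < w_m; w_m < w_t; w_t < w_i; w_i < w_k; w_k < w_g; w_g < w_s; w_s < w_j. Chaining them end to end gives the full order.

w_r < w_d < w_e < w_p < w_n < w_m < w_t < w_i < w_k < w_g < w_s < w_j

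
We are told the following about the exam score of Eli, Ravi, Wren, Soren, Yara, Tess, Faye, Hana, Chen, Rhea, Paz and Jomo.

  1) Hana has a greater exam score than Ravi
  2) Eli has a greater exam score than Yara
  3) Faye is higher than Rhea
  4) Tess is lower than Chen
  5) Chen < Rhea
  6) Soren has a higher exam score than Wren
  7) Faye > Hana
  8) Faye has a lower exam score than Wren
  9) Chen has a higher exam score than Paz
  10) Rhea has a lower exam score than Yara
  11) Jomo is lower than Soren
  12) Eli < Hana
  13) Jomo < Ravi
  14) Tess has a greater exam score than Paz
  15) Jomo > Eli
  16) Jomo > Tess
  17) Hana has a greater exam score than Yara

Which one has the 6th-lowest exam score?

Chaining the given pairs: Paz < Tess < Chen < Rhea < Yara < Eli < Jomo < Ravi < Hana < Faye < Wren < Soren.
The 6th smallest is Eli.

Eli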